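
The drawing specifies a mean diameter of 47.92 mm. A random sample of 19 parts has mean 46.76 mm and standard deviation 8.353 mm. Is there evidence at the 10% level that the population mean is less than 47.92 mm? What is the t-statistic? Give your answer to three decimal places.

-0.605

H0: μ = 47.92; H1: μ < 47.92 (one-sample t-test, left-tailed).
t = (x̄ − μ₀)/(s/√n) = (46.76 − 47.92)/(8.353/√19) = -0.605
df = n − 1 = 18
p-value = P(T ≤ -0.605) ≈ 0.276
Since p ≈ 0.276 > α = 0.1, fail to reject H0; the data do not provide sufficient evidence against H0.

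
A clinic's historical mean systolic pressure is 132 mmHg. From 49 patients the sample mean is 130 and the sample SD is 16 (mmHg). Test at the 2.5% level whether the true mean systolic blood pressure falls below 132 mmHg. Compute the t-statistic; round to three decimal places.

-0.875

H0: μ = 132; H1: μ < 132 (one-sample t-test, left-tailed).
t = (x̄ − μ₀)/(s/√n) = (130 − 132)/(16/√49) = -0.875
df = n − 1 = 48
p-value = P(T ≤ -0.875) ≈ 0.1930
Since p ≈ 0.1930 > α = 0.025, fail to reject H0; the evidence is not statistically significant.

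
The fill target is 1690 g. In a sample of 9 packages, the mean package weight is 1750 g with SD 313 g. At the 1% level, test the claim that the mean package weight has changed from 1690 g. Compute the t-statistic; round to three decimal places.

H0: μ = 1690; H1: μ ≠ 1690 (one-sample t-test, two-sided).
t = (x̄ − μ₀)/(s/√n) = (1750 − 1690)/(313/√9) = 0.575
df = n − 1 = 8
Two-sided p-value ≈ 0.581
Since p ≈ 0.581 > α = 0.01, fail to reject H0; the data do not provide sufficient evidence against H0.

0.575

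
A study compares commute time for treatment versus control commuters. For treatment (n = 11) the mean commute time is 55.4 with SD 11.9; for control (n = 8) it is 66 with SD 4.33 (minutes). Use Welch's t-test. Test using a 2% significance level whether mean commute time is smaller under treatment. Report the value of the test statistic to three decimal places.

Let group 1 = treatment, group 2 = control. H0: μ_1 = μ_2; H1: μ_1 < μ_2 (Welch's two-sample t-test, left-tailed).
t = (x̄_1 − x̄_2)/√(s_1²/n_1 + s_2²/n_2) = (55.4 − 66)/√(11.9²/11 + 4.33²/8) = -2.717
Welch–Satterthwaite df ≈ 13.34
p-value = P(T ≤ -2.717) ≈ 0.0086
Since p ≈ 0.0086 < α = 0.02, reject H0; the data support H1.

-2.717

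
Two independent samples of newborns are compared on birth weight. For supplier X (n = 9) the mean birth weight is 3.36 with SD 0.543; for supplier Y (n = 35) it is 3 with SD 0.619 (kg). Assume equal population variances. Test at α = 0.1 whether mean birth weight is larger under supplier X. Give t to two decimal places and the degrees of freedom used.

t = 1.59, df = 42

Let group 1 = supplier X, group 2 = supplier Y. H0: μ_1 = μ_2; H1: μ_1 > μ_2 (two-sample pooled-variance t-test, right-tailed).
s_p² = [(9−1)·0.543² + (35−1)·0.619²]/(9+35−2) = 0.36634
t = (3.36 − 3)/√[0.36634·(1/9 + 1/35)] = 1.59
df = n₁ + n₂ − 2 = 42
p-value = P(T ≥ 1.59) ≈ 0.060
Since p ≈ 0.060 < α = 0.1, reject H0; the data support H1.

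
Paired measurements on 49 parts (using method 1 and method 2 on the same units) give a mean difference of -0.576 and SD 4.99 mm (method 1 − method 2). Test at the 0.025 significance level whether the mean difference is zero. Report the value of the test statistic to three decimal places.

H0: μ_d = 0; H1: μ_d ≠ 0 (paired t-test on the differences, two-sided).
t = d̄/(s_d/√n) = -0.576/(4.99/√49) = -0.808
df = n − 1 = 48
Two-sided p-value ≈ 0.423
Since p ≈ 0.423 > α = 0.025, fail to reject H0; the evidence is not statistically significant.

-0.808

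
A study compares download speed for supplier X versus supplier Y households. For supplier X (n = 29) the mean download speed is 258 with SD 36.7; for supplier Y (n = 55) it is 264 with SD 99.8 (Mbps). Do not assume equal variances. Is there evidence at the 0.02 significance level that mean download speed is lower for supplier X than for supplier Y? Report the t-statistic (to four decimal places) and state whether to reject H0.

Let group 1 = supplier X, group 2 = supplier Y. H0: μ_1 = μ_2; H1: μ_1 < μ_2 (Welch's two-sample t-test, left-tailed).
t = (x̄_1 − x̄_2)/√(s_1²/n_1 + s_2²/n_2) = (258 − 264)/√(36.7²/29 + 99.8²/55) = -0.3978
Welch–Satterthwaite df ≈ 75.65
p-value = P(T ≤ -0.3978) ≈ 0.3460
Since p ≈ 0.3460 > α = 0.02, fail to reject H0; the data do not provide sufficient evidence against H0.

t = -0.3978; fail to reject H0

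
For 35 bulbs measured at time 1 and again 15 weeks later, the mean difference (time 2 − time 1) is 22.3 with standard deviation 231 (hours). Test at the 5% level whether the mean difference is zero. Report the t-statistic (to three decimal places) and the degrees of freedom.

H0: μ_d = 0; H1: μ_d ≠ 0 (paired t-test on the differences, two-sided).
t = d̄/(s_d/√n) = 22.3/(231/√35) = 0.571
df = n − 1 = 34
Two-sided p-value ≈ 0.572
Since p ≈ 0.572 > α = 0.05, fail to reject H0; the data do not provide sufficient evidence against H0.

t = 0.571, df = 34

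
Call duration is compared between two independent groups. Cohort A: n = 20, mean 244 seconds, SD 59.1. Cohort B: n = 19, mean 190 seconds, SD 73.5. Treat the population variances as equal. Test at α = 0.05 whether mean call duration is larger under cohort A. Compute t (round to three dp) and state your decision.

t = 2.535; reject H0

Let group 1 = cohort A, group 2 = cohort B. H0: μ_1 = μ_2; H1: μ_1 > μ_2 (two-sample pooled-variance t-test, right-tailed).
s_p² = [(20−1)·59.1² + (19−1)·73.5²]/(20+19−2) = 4421.73
t = (244 − 190)/√[4421.73·(1/20 + 1/19)] = 2.535
df = n₁ + n₂ − 2 = 37
p-value = P(T ≥ 2.535) ≈ 0.0078
Since p ≈ 0.0078 < α = 0.05, reject H0; the data support H1.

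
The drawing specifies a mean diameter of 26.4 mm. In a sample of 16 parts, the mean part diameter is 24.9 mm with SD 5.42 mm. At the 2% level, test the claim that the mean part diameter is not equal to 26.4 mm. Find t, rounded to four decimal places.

-1.1070

H0: μ = 26.4; H1: μ ≠ 26.4 (one-sample t-test, two-sided).
t = (x̄ − μ₀)/(s/√n) = (24.9 − 26.4)/(5.42/√16) = -1.1070
df = n − 1 = 15
Two-sided p-value ≈ 0.2857
Since p ≈ 0.2857 > α = 0.02, fail to reject H0; the evidence is not statistically significant.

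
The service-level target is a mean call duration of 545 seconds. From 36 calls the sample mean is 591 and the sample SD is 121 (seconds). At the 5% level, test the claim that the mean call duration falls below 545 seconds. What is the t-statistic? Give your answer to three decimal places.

H0: μ = 545; H1: μ < 545 (one-sample t-test, left-tailed).
t = (x̄ − μ₀)/(s/√n) = (591 − 545)/(121/√36) = 2.281
df = n − 1 = 35
p-value = P(T ≤ 2.281) ≈ 0.986
Since p ≈ 0.986 > α = 0.05, fail to reject H0; the data do not provide sufficient evidence against H0.

2.281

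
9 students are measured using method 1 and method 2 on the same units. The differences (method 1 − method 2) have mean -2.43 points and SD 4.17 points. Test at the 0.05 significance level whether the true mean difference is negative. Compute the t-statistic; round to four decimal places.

-1.7482

H0: μ_d = 0; H1: μ_d < 0 (paired t-test on the differences, left-tailed).
t = d̄/(s_d/√n) = -2.43/(4.17/√9) = -1.7482
df = n − 1 = 8
p-value = P(T ≤ -1.7482) ≈ 0.0593
Since p ≈ 0.0593 > α = 0.05, fail to reject H0; the evidence is not statistically significant.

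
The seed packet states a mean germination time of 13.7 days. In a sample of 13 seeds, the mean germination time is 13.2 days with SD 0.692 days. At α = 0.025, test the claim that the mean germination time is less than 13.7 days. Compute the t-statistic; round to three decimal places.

-2.605

H0: μ = 13.7; H1: μ < 13.7 (one-sample t-test, left-tailed).
t = (x̄ − μ₀)/(s/√n) = (13.2 − 13.7)/(0.692/√13) = -2.605
df = n − 1 = 12
p-value = P(T ≤ -2.605) ≈ 0.012
Since p ≈ 0.012 < α = 0.025, reject H0; the data support H1.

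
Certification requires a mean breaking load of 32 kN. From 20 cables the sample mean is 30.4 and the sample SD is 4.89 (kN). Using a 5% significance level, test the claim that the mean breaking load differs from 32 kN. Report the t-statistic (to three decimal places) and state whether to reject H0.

H0: μ = 32; H1: μ ≠ 32 (one-sample t-test, two-sided).
t = (x̄ − μ₀)/(s/√n) = (30.4 − 32)/(4.89/√20) = -1.463
df = n − 1 = 19
Two-sided p-value ≈ 0.1597
Since p ≈ 0.1597 > α = 0.05, fail to reject H0; the evidence is not statistically significant.

t = -1.463; fail to reject H0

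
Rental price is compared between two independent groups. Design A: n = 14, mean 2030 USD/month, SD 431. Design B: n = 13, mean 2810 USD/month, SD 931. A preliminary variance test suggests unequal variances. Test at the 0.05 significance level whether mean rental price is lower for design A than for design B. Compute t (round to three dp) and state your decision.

t = -2.759; reject H0

Let group 1 = design A, group 2 = design B. H0: μ_1 = μ_2; H1: μ_1 < μ_2 (Welch's two-sample t-test, left-tailed).
t = (x̄_1 − x̄_2)/√(s_1²/n_1 + s_2²/n_2) = (2030 − 2810)/√(431²/14 + 931²/13) = -2.759
Welch–Satterthwaite df ≈ 16.64
p-value = P(T ≤ -2.759) ≈ 0.0068
Since p ≈ 0.0068 < α = 0.05, reject H0; the data support H1.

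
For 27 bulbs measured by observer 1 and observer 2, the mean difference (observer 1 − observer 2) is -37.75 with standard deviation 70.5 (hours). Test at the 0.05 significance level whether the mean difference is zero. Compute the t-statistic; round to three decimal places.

H0: μ_d = 0; H1: μ_d ≠ 0 (paired t-test on the differences, two-sided).
t = d̄/(s_d/√n) = -37.75/(70.5/√27) = -2.782
df = n − 1 = 26
Two-sided p-value ≈ 0.010
Since p ≈ 0.010 < α = 0.05, reject H0; the data support H1.

-2.782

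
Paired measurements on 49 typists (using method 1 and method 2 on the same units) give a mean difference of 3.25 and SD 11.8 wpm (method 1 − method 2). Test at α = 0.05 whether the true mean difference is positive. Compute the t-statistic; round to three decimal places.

H0: μ_d = 0; H1: μ_d > 0 (paired t-test on the differences, right-tailed).
t = d̄/(s_d/√n) = 3.25/(11.8/√49) = 1.928
df = n − 1 = 48
p-value = P(T ≥ 1.928) ≈ 0.0299
Since p ≈ 0.0299 < α = 0.05, reject H0; the evidence is statistically significant.

1.928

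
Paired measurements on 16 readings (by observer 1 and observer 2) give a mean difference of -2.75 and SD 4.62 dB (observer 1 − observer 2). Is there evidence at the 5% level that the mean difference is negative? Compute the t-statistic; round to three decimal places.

H0: μ_d = 0; H1: μ_d < 0 (paired t-test on the differences, left-tailed).
t = d̄/(s_d/√n) = -2.75/(4.62/√16) = -2.381
df = n − 1 = 15
p-value = P(T ≤ -2.381) ≈ 0.0155
Since p ≈ 0.0155 < α = 0.05, reject H0; the data support H1.

-2.381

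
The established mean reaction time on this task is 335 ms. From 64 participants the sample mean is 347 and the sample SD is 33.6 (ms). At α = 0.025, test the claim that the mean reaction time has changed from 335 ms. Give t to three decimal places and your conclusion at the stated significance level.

H0: μ = 335; H1: μ ≠ 335 (one-sample t-test, two-sided).
t = (x̄ − μ₀)/(s/√n) = (347 − 335)/(33.6/√64) = 2.857
df = n − 1 = 63
Two-sided p-value ≈ 0.006
Since p ≈ 0.006 < α = 0.025, reject H0; the data support H1.

t = 2.857; reject H0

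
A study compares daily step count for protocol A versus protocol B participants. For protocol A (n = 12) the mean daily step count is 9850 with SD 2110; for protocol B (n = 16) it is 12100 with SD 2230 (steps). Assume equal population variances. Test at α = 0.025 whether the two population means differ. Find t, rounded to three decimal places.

-2.703

Let group 1 = protocol A, group 2 = protocol B. H0: μ_1 = μ_2; H1: μ_1 ≠ μ_2 (two-sample pooled-variance t-test, two-sided).
s_p² = [(12−1)·2110² + (16−1)·2230²]/(12+16−2) = 4752560
t = (9850 − 12100)/√[4752560·(1/12 + 1/16)] = -2.703
df = n₁ + n₂ − 2 = 26
Two-sided p-value ≈ 0.012
Since p ≈ 0.012 < α = 0.025, reject H0; the evidence is statistically significant.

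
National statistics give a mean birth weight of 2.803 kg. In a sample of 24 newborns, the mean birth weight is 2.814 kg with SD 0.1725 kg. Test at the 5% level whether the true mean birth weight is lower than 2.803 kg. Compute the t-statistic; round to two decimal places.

0.31

H0: μ = 2.803; H1: μ < 2.803 (one-sample t-test, left-tailed).
t = (x̄ − μ₀)/(s/√n) = (2.814 − 2.803)/(0.1725/√24) = 0.31
df = n − 1 = 23
p-value = P(T ≤ 0.31) ≈ 0.6212
Since p ≈ 0.6212 > α = 0.05, fail to reject H0; the data do not provide sufficient evidence against H0.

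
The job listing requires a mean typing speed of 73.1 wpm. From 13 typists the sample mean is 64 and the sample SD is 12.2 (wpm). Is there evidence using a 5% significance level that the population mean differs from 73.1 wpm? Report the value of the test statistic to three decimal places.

H0: μ = 73.1; H1: μ ≠ 73.1 (one-sample t-test, two-sided).
t = (x̄ − μ₀)/(s/√n) = (64 − 73.1)/(12.2/√13) = -2.689
df = n − 1 = 12
Two-sided p-value ≈ 0.020
Since p ≈ 0.020 < α = 0.05, reject H0; the data support H1.

-2.689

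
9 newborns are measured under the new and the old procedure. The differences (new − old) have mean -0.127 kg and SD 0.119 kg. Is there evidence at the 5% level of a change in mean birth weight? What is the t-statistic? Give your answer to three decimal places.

H0: μ_d = 0; H1: μ_d ≠ 0 (paired t-test on the differences, two-sided).
t = d̄/(s_d/√n) = -0.127/(0.119/√9) = -3.202
df = n − 1 = 8
Two-sided p-value ≈ 0.0126
Since p ≈ 0.0126 < α = 0.05, reject H0; the data support H1.

-3.202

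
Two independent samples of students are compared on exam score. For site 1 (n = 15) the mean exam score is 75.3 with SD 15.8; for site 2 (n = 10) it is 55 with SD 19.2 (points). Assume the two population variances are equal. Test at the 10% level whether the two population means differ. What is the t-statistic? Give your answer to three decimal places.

2.889

Let group 1 = site 1, group 2 = site 2. H0: μ_1 = μ_2; H1: μ_1 ≠ μ_2 (two-sample pooled-variance t-test, two-sided).
s_p² = [(15−1)·15.8² + (10−1)·19.2²]/(15+10−2) = 296.205
t = (75.3 − 55)/√[296.205·(1/15 + 1/10)] = 2.889
df = n₁ + n₂ − 2 = 23
Two-sided p-value ≈ 0.008
Since p ≈ 0.008 < α = 0.1, reject H0; the data support H1.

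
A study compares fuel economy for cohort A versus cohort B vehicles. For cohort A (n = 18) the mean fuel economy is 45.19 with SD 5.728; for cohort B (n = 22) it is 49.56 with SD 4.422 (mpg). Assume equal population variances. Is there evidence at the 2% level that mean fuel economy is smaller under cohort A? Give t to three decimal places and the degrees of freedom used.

t = -2.724, df = 38

Let group 1 = cohort A, group 2 = cohort B. H0: μ_1 = μ_2; H1: μ_1 < μ_2 (two-sample pooled-variance t-test, left-tailed).
s_p² = [(18−1)·5.728² + (22−1)·4.422²]/(18+22−2) = 25.4844
t = (45.19 − 49.56)/√[25.4844·(1/18 + 1/22)] = -2.724
df = n₁ + n₂ − 2 = 38
p-value = P(T ≤ -2.724) ≈ 0.005
Since p ≈ 0.005 < α = 0.02, reject H0; the evidence is statistically significant.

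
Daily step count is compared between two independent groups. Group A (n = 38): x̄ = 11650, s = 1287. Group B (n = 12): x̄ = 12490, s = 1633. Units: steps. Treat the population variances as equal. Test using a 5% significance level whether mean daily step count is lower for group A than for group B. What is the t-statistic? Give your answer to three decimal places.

Let group 1 = group A, group 2 = group B. H0: μ_1 = μ_2; H1: μ_1 < μ_2 (two-sample pooled-variance t-test, left-tailed).
s_p² = [(38−1)·1287² + (12−1)·1633²]/(38+12−2) = 1887900
t = (11650 − 12490)/√[1887900·(1/38 + 1/12)] = -1.846
df = n₁ + n₂ − 2 = 48
p-value = P(T ≤ -1.846) ≈ 0.0355
Since p ≈ 0.0355 < α = 0.05, reject H0; the data support H1.

-1.846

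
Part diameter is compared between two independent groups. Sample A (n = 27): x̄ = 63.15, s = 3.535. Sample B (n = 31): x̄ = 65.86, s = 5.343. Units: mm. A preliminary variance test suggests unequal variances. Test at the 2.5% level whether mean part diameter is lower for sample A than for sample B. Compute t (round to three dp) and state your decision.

Let group 1 = sample A, group 2 = sample B. H0: μ_1 = μ_2; H1: μ_1 < μ_2 (Welch's two-sample t-test, left-tailed).
t = (x̄_1 − x̄_2)/√(s_1²/n_1 + s_2²/n_2) = (63.15 − 65.86)/√(3.535²/27 + 5.343²/31) = -2.304
Welch–Satterthwaite df ≈ 52.45
p-value = P(T ≤ -2.304) ≈ 0.013
Since p ≈ 0.013 < α = 0.025, reject H0; the data support H1.

t = -2.304; reject H0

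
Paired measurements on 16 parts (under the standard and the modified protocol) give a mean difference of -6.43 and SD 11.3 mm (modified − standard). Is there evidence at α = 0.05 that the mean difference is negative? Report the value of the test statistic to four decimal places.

H0: μ_d = 0; H1: μ_d < 0 (paired t-test on the differences, left-tailed).
t = d̄/(s_d/√n) = -6.43/(11.3/√16) = -2.2761
df = n − 1 = 15
p-value = P(T ≤ -2.2761) ≈ 0.019
Since p ≈ 0.019 < α = 0.05, reject H0; the data support H1.

-2.2761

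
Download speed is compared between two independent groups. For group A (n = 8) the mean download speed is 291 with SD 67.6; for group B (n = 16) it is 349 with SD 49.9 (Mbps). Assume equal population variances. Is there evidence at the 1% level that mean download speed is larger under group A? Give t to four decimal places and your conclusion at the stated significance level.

Let group 1 = group A, group 2 = group B. H0: μ_1 = μ_2; H1: μ_1 > μ_2 (two-sample pooled-variance t-test, right-tailed).
s_p² = [(8−1)·67.6² + (16−1)·49.9²]/(8+16−2) = 3151.75
t = (291 − 349)/√[3151.75·(1/8 + 1/16)] = -2.3859
df = n₁ + n₂ − 2 = 22
p-value = P(T ≥ -2.3859) ≈ 0.987
Since p ≈ 0.987 > α = 0.01, fail to reject H0; the data do not provide sufficient evidence against H0.

t = -2.3859; fail to reject H0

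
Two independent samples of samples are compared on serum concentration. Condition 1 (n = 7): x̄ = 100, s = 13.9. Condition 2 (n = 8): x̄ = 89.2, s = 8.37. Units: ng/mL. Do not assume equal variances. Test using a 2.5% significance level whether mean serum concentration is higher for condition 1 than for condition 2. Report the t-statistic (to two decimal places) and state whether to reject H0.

Let group 1 = condition 1, group 2 = condition 2. H0: μ_1 = μ_2; H1: μ_1 > μ_2 (Welch's two-sample t-test, right-tailed).
t = (x̄_1 − x̄_2)/√(s_1²/n_1 + s_2²/n_2) = (100 − 89.2)/√(13.9²/7 + 8.37²/8) = 1.79
Welch–Satterthwaite df ≈ 9.58
p-value = P(T ≥ 1.79) ≈ 0.052
Since p ≈ 0.052 > α = 0.025, fail to reject H0; the data do not provide sufficient evidence against H0.

t = 1.79; fail to reject H0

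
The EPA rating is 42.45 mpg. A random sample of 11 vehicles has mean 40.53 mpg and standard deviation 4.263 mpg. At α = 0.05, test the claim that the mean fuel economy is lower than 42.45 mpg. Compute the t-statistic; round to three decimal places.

H0: μ = 42.45; H1: μ < 42.45 (one-sample t-test, left-tailed).
t = (x̄ − μ₀)/(s/√n) = (40.53 − 42.45)/(4.263/√11) = -1.494
df = n − 1 = 10
p-value = P(T ≤ -1.494) ≈ 0.0831
Since p ≈ 0.0831 > α = 0.05, fail to reject H0; the data do not provide sufficient evidence against H0.

-1.494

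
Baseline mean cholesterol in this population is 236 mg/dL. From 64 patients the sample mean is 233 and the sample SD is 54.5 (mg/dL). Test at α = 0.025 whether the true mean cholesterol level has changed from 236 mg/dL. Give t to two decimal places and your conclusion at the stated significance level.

H0: μ = 236; H1: μ ≠ 236 (one-sample t-test, two-sided).
t = (x̄ − μ₀)/(s/√n) = (233 − 236)/(54.5/√64) = -0.44
df = n − 1 = 63
Two-sided p-value ≈ 0.661
Since p ≈ 0.661 > α = 0.025, fail to reject H0; the data do not provide sufficient evidence against H0.

t = -0.44; fail to reject H0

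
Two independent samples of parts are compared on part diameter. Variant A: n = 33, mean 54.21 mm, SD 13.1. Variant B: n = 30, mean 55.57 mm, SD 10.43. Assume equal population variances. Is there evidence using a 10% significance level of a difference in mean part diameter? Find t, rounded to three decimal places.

-0.453

Let group 1 = variant A, group 2 = variant B. H0: μ_1 = μ_2; H1: μ_1 ≠ μ_2 (two-sample pooled-variance t-test, two-sided).
s_p² = [(33−1)·13.1² + (30−1)·10.43²]/(33+30−2) = 141.742
t = (54.21 − 55.57)/√[141.742·(1/33 + 1/30)] = -0.453
df = n₁ + n₂ − 2 = 61
Two-sided p-value ≈ 0.6523
Since p ≈ 0.6523 > α = 0.1, fail to reject H0; the evidence is not statistically significant.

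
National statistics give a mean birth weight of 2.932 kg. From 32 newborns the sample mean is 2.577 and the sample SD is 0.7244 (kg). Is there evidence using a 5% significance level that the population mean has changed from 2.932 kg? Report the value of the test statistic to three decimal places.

H0: μ = 2.932; H1: μ ≠ 2.932 (one-sample t-test, two-sided).
t = (x̄ − μ₀)/(s/√n) = (2.577 − 2.932)/(0.7244/√32) = -2.772
df = n − 1 = 31
Two-sided p-value ≈ 0.0093
Since p ≈ 0.0093 < α = 0.05, reject H0; the data support H1.

-2.772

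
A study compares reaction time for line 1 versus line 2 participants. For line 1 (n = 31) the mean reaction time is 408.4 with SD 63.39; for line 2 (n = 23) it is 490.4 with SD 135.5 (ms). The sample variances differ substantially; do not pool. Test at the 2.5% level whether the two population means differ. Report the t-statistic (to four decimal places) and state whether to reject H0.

t = -2.6919; reject H0

Let group 1 = line 1, group 2 = line 2. H0: μ_1 = μ_2; H1: μ_1 ≠ μ_2 (Welch's two-sample t-test, two-sided).
t = (x̄_1 − x̄_2)/√(s_1²/n_1 + s_2²/n_2) = (408.4 − 490.4)/√(63.39²/31 + 135.5²/23) = -2.6919
Welch–Satterthwaite df ≈ 29.16
Two-sided p-value ≈ 0.0116
Since p ≈ 0.0116 < α = 0.025, reject H0; the evidence is statistically significant.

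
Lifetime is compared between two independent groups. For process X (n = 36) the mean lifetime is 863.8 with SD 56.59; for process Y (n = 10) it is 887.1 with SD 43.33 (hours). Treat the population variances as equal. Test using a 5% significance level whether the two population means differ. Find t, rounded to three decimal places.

-1.204

Let group 1 = process X, group 2 = process Y. H0: μ_1 = μ_2; H1: μ_1 ≠ μ_2 (two-sample pooled-variance t-test, two-sided).
s_p² = [(36−1)·56.59² + (10−1)·43.33²]/(36+10−2) = 2931.42
t = (863.8 − 887.1)/√[2931.42·(1/36 + 1/10)] = -1.204
df = n₁ + n₂ − 2 = 44
Two-sided p-value ≈ 0.2351
Since p ≈ 0.2351 > α = 0.05, fail to reject H0; the data do not provide sufficient evidence against H0.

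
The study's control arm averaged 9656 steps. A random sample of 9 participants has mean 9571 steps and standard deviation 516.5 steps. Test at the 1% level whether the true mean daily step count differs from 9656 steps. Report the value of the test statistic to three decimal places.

H0: μ = 9656; H1: μ ≠ 9656 (one-sample t-test, two-sided).
t = (x̄ − μ₀)/(s/√n) = (9571 − 9656)/(516.5/√9) = -0.494
df = n − 1 = 8
Two-sided p-value ≈ 0.6348
Since p ≈ 0.6348 > α = 0.01, fail to reject H0; the evidence is not statistically significant.

-0.494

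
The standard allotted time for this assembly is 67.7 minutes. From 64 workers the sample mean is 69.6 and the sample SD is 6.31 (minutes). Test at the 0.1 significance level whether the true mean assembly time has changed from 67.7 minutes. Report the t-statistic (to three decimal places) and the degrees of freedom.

H0: μ = 67.7; H1: μ ≠ 67.7 (one-sample t-test, two-sided).
t = (x̄ − μ₀)/(s/√n) = (69.6 − 67.7)/(6.31/√64) = 2.409
df = n − 1 = 63
Two-sided p-value ≈ 0.019
Since p ≈ 0.019 < α = 0.1, reject H0; the evidence is statistically significant.

t = 2.409, df = 63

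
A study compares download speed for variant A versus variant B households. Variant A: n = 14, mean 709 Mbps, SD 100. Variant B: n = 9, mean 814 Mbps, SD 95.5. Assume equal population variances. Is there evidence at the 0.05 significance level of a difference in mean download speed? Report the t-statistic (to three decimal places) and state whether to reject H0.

t = -2.500; reject H0

Let group 1 = variant A, group 2 = variant B. H0: μ_1 = μ_2; H1: μ_1 ≠ μ_2 (two-sample pooled-variance t-test, two-sided).
s_p² = [(14−1)·100² + (9−1)·95.5²]/(14+9−2) = 9664.86
t = (709 − 814)/√[9664.86·(1/14 + 1/9)] = -2.500
df = n₁ + n₂ − 2 = 21
Two-sided p-value ≈ 0.0208
Since p ≈ 0.0208 < α = 0.05, reject H0; the data support H1.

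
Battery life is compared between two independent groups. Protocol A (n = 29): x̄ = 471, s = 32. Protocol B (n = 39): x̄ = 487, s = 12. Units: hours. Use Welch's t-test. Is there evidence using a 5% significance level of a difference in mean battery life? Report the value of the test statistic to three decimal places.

Let group 1 = protocol A, group 2 = protocol B. H0: μ_1 = μ_2; H1: μ_1 ≠ μ_2 (Welch's two-sample t-test, two-sided).
t = (x̄_1 − x̄_2)/√(s_1²/n_1 + s_2²/n_2) = (471 − 487)/√(32²/29 + 12²/39) = -2.562
Welch–Satterthwaite df ≈ 33.89
Two-sided p-value ≈ 0.0150
Since p ≈ 0.0150 < α = 0.05, reject H0; the evidence is statistically significant.

-2.562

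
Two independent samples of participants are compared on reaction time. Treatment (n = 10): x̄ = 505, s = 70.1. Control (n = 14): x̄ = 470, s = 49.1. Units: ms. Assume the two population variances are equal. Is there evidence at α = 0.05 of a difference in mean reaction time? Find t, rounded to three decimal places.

1.442

Let group 1 = treatment, group 2 = control. H0: μ_1 = μ_2; H1: μ_1 ≠ μ_2 (two-sample pooled-variance t-test, two-sided).
s_p² = [(10−1)·70.1² + (14−1)·49.1²]/(10+14−2) = 3434.85
t = (505 − 470)/√[3434.85·(1/10 + 1/14)] = 1.442
df = n₁ + n₂ − 2 = 22
Two-sided p-value ≈ 0.163
Since p ≈ 0.163 > α = 0.05, fail to reject H0; the data do not provide sufficient evidence against H0.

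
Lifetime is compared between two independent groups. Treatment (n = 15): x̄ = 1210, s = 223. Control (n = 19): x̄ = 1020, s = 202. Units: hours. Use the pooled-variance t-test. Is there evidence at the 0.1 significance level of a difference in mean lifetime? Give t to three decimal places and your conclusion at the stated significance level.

t = 2.602; reject H0

Let group 1 = treatment, group 2 = control. H0: μ_1 = μ_2; H1: μ_1 ≠ μ_2 (two-sample pooled-variance t-test, two-sided).
s_p² = [(15−1)·223² + (19−1)·202²]/(15+19−2) = 44708.7
t = (1210 − 1020)/√[44708.7·(1/15 + 1/19)] = 2.602
df = n₁ + n₂ − 2 = 32
Two-sided p-value ≈ 0.014
Since p ≈ 0.014 < α = 0.1, reject H0; the data support H1.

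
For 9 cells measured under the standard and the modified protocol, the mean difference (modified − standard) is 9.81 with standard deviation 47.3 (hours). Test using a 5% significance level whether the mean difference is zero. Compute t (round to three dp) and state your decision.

H0: μ_d = 0; H1: μ_d ≠ 0 (paired t-test on the differences, two-sided).
t = d̄/(s_d/√n) = 9.81/(47.3/√9) = 0.622
df = n − 1 = 8
Two-sided p-value ≈ 0.551
Since p ≈ 0.551 > α = 0.05, fail to reject H0; the data do not provide sufficient evidence against H0.

t = 0.622; fail to reject H0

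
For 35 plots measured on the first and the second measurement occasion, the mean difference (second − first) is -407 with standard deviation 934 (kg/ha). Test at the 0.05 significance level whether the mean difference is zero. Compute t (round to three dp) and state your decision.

t = -2.578; reject H0

H0: μ_d = 0; H1: μ_d ≠ 0 (paired t-test on the differences, two-sided).
t = d̄/(s_d/√n) = -407/(934/√35) = -2.578
df = n − 1 = 34
Two-sided p-value ≈ 0.0144
Since p ≈ 0.0144 < α = 0.05, reject H0; the data support H1.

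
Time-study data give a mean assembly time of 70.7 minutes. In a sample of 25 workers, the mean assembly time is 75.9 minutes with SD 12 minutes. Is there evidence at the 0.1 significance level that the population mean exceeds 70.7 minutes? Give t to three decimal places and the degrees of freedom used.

t = 2.167, df = 24

H0: μ = 70.7; H1: μ > 70.7 (one-sample t-test, right-tailed).
t = (x̄ − μ₀)/(s/√n) = (75.9 − 70.7)/(12/√25) = 2.167
df = n − 1 = 24
p-value = P(T ≥ 2.167) ≈ 0.0202
Since p ≈ 0.0202 < α = 0.1, reject H0; the data support H1.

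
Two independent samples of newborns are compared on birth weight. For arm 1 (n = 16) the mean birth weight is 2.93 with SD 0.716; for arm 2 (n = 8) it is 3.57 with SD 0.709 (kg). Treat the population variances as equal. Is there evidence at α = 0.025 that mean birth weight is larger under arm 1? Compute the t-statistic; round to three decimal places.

Let group 1 = arm 1, group 2 = arm 2. H0: μ_1 = μ_2; H1: μ_1 > μ_2 (two-sample pooled-variance t-test, right-tailed).
s_p² = [(16−1)·0.716² + (8−1)·0.709²]/(16+8−2) = 0.509482
t = (2.93 − 3.57)/√[0.509482·(1/16 + 1/8)] = -2.071
df = n₁ + n₂ − 2 = 22
p-value = P(T ≥ -2.071) ≈ 0.9748
Since p ≈ 0.9748 > α = 0.025, fail to reject H0; the data do not provide sufficient evidence against H0.

-2.071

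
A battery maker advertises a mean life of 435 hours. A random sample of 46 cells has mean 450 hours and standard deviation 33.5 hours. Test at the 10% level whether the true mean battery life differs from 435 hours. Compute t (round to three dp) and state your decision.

H0: μ = 435; H1: μ ≠ 435 (one-sample t-test, two-sided).
t = (x̄ − μ₀)/(s/√n) = (450 − 435)/(33.5/√46) = 3.037
df = n − 1 = 45
Two-sided p-value ≈ 0.0040
Since p ≈ 0.0040 < α = 0.1, reject H0; the data support H1.

t = 3.037; reject H0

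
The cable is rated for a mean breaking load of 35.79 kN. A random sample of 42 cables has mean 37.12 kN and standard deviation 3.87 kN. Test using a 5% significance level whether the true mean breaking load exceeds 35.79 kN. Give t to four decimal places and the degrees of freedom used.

H0: μ = 35.79; H1: μ > 35.79 (one-sample t-test, right-tailed).
t = (x̄ − μ₀)/(s/√n) = (37.12 − 35.79)/(3.87/√42) = 2.2272
df = n − 1 = 41
p-value = P(T ≥ 2.2272) ≈ 0.016
Since p ≈ 0.016 < α = 0.05, reject H0; the data support H1.

t = 2.2272, df = 41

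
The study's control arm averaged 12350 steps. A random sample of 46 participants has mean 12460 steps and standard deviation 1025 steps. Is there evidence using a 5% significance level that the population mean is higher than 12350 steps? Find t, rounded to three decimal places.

0.728

H0: μ = 12350; H1: μ > 12350 (one-sample t-test, right-tailed).
t = (x̄ − μ₀)/(s/√n) = (12460 − 12350)/(1025/√46) = 0.728
df = n − 1 = 45
p-value = P(T ≥ 0.728) ≈ 0.235
Since p ≈ 0.235 > α = 0.05, fail to reject H0; the data do not provide sufficient evidence against H0.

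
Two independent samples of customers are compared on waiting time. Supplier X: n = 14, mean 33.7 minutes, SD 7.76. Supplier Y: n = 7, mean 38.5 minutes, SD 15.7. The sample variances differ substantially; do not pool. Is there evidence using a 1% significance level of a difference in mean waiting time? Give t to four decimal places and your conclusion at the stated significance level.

Let group 1 = supplier X, group 2 = supplier Y. H0: μ_1 = μ_2; H1: μ_1 ≠ μ_2 (Welch's two-sample t-test, two-sided).
t = (x̄_1 − x̄_2)/√(s_1²/n_1 + s_2²/n_2) = (33.7 − 38.5)/√(7.76²/14 + 15.7²/7) = -0.7636
Welch–Satterthwaite df ≈ 7.50
Two-sided p-value ≈ 0.468
Since p ≈ 0.468 > α = 0.01, fail to reject H0; the evidence is not statistically significant.

t = -0.7636; fail to reject H0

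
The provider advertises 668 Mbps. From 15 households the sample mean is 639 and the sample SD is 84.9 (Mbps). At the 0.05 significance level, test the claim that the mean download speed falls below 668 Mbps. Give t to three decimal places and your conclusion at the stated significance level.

H0: μ = 668; H1: μ < 668 (one-sample t-test, left-tailed).
t = (x̄ − μ₀)/(s/√n) = (639 − 668)/(84.9/√15) = -1.323
df = n − 1 = 14
p-value = P(T ≤ -1.323) ≈ 0.104
Since p ≈ 0.104 > α = 0.05, fail to reject H0; the data do not provide sufficient evidence against H0.

t = -1.323; fail to reject H0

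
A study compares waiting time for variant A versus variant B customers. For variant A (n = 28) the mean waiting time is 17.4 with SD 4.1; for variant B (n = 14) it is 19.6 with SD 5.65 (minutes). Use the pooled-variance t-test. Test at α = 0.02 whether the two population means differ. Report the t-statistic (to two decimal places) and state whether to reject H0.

t = -1.44; fail to reject H0

Let group 1 = variant A, group 2 = variant B. H0: μ_1 = μ_2; H1: μ_1 ≠ μ_2 (two-sample pooled-variance t-test, two-sided).
s_p² = [(28−1)·4.1² + (14−1)·5.65²]/(28+14−2) = 21.7216
t = (17.4 − 19.6)/√[21.7216·(1/28 + 1/14)] = -1.44
df = n₁ + n₂ − 2 = 40
Two-sided p-value ≈ 0.1571
Since p ≈ 0.1571 > α = 0.02, fail to reject H0; the data do not provide sufficient evidence against H0.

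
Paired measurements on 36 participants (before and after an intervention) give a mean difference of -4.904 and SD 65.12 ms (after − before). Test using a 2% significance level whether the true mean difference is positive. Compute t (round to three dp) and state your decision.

t = -0.452; fail to reject H0

H0: μ_d = 0; H1: μ_d > 0 (paired t-test on the differences, right-tailed).
t = d̄/(s_d/√n) = -4.904/(65.12/√36) = -0.452
df = n − 1 = 35
p-value = P(T ≥ -0.452) ≈ 0.6729
Since p ≈ 0.6729 > α = 0.02, fail to reject H0; the evidence is not statistically significant.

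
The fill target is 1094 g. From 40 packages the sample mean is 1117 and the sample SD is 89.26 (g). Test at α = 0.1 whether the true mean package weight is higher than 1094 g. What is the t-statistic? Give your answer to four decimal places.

H0: μ = 1094; H1: μ > 1094 (one-sample t-test, right-tailed).
t = (x̄ − μ₀)/(s/√n) = (1117 − 1094)/(89.26/√40) = 1.6297
df = n − 1 = 39
p-value = P(T ≥ 1.6297) ≈ 0.0556
Since p ≈ 0.0556 < α = 0.1, reject H0; the data support H1.

1.6297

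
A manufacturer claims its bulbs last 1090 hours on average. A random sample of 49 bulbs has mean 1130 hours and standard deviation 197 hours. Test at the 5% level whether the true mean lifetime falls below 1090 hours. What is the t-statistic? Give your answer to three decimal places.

1.421

H0: μ = 1090; H1: μ < 1090 (one-sample t-test, left-tailed).
t = (x̄ − μ₀)/(s/√n) = (1130 − 1090)/(197/√49) = 1.421
df = n − 1 = 48
p-value = P(T ≤ 1.421) ≈ 0.9192
Since p ≈ 0.9192 > α = 0.05, fail to reject H0; the evidence is not statistically significant.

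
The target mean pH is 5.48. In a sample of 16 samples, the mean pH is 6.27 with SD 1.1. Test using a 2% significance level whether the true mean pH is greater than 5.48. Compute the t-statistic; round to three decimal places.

2.873

H0: μ = 5.48; H1: μ > 5.48 (one-sample t-test, right-tailed).
t = (x̄ − μ₀)/(s/√n) = (6.27 − 5.48)/(1.1/√16) = 2.873
df = n − 1 = 15
p-value = P(T ≥ 2.873) ≈ 0.0058
Since p ≈ 0.0058 < α = 0.02, reject H0; the data support H1.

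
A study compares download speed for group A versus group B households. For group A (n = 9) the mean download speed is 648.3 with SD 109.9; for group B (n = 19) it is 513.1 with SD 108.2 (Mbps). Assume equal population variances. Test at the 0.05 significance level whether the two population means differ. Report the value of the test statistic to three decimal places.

Let group 1 = group A, group 2 = group B. H0: μ_1 = μ_2; H1: μ_1 ≠ μ_2 (two-sample pooled-variance t-test, two-sided).
s_p² = [(9−1)·109.9² + (19−1)·108.2²]/(9+19−2) = 11821.3
t = (648.3 − 513.1)/√[11821.3·(1/9 + 1/19)] = 3.073
df = n₁ + n₂ − 2 = 26
Two-sided p-value ≈ 0.005
Since p ≈ 0.005 < α = 0.05, reject H0; the data support H1.

3.073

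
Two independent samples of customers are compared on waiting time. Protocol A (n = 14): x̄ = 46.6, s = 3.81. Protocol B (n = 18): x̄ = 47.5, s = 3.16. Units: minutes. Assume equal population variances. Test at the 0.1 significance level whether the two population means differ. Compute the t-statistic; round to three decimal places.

Let group 1 = protocol A, group 2 = protocol B. H0: μ_1 = μ_2; H1: μ_1 ≠ μ_2 (two-sample pooled-variance t-test, two-sided).
s_p² = [(14−1)·3.81² + (18−1)·3.16²]/(14+18−2) = 11.9488
t = (46.6 − 47.5)/√[11.9488·(1/14 + 1/18)] = -0.731
df = n₁ + n₂ − 2 = 30
Two-sided p-value ≈ 0.471
Since p ≈ 0.471 > α = 0.1, fail to reject H0; the evidence is not statistically significant.

-0.731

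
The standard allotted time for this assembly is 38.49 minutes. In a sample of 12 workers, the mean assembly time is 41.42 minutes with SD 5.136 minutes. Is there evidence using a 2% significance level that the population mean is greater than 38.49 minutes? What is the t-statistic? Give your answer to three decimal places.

H0: μ = 38.49; H1: μ > 38.49 (one-sample t-test, right-tailed).
t = (x̄ − μ₀)/(s/√n) = (41.42 − 38.49)/(5.136/√12) = 1.976
df = n − 1 = 11
p-value = P(T ≥ 1.976) ≈ 0.037
Since p ≈ 0.037 > α = 0.02, fail to reject H0; the data do not provide sufficient evidence against H0.

1.976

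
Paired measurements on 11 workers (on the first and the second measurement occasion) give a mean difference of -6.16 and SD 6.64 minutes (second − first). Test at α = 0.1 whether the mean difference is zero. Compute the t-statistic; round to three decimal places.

-3.077

H0: μ_d = 0; H1: μ_d ≠ 0 (paired t-test on the differences, two-sided).
t = d̄/(s_d/√n) = -6.16/(6.64/√11) = -3.077
df = n − 1 = 10
Two-sided p-value ≈ 0.012
Since p ≈ 0.012 < α = 0.1, reject H0; the evidence is statistically significant.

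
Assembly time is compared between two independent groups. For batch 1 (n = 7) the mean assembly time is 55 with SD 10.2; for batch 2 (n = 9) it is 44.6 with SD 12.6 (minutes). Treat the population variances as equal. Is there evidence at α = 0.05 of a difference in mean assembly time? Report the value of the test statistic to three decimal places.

1.774

Let group 1 = batch 1, group 2 = batch 2. H0: μ_1 = μ_2; H1: μ_1 ≠ μ_2 (two-sample pooled-variance t-test, two-sided).
s_p² = [(7−1)·10.2² + (9−1)·12.6²]/(7+9−2) = 135.309
t = (55 − 44.6)/√[135.309·(1/7 + 1/9)] = 1.774
df = n₁ + n₂ − 2 = 14
Two-sided p-value ≈ 0.098
Since p ≈ 0.098 > α = 0.05, fail to reject H0; the evidence is not statistically significant.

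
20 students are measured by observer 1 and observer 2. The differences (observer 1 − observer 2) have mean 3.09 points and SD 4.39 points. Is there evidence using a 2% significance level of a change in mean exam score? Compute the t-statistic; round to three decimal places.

H0: μ_d = 0; H1: μ_d ≠ 0 (paired t-test on the differences, two-sided).
t = d̄/(s_d/√n) = 3.09/(4.39/√20) = 3.148
df = n − 1 = 19
Two-sided p-value ≈ 0.005
Since p ≈ 0.005 < α = 0.02, reject H0; the data support H1.

3.148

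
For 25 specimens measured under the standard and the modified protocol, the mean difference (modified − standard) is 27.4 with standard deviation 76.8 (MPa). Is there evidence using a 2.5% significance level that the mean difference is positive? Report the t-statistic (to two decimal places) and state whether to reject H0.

t = 1.78; fail to reject H0

H0: μ_d = 0; H1: μ_d > 0 (paired t-test on the differences, right-tailed).
t = d̄/(s_d/√n) = 27.4/(76.8/√25) = 1.78
df = n − 1 = 24
p-value = P(T ≥ 1.78) ≈ 0.0435
Since p ≈ 0.0435 > α = 0.025, fail to reject H0; the data do not provide sufficient evidence against H0.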